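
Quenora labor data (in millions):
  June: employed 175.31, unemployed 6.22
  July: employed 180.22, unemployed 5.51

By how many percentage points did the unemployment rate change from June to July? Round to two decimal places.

June: labor force = 175.31 + 6.22 = 181.53; u = 6.22/181.53 = 3.43%.
July: labor force = 180.22 + 5.51 = 185.73; u = 5.51/185.73 = 2.97%.
Change = 2.97% − 3.43% = −0.46 pp.

The unemployment rate changed by −0.46 percentage points.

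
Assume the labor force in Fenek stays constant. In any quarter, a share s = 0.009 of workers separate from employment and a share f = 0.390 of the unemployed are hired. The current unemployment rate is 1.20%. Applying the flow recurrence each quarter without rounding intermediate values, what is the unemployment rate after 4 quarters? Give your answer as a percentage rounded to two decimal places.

With a fixed labor force, u_{t+1} = u_t + s·(1−u_t) − f·u_t = u_t·(1−s−f) + s.
Here 1−s−f = 0.601 and s = 0.009.
u_1 = 0.012000 × 0.601 + 0.009 = 0.016212.
u_2 = 0.016212 × 0.601 + 0.009 = 0.018743.
u_3 = 0.018743 × 0.601 + 0.009 = 0.020265.
u_4 = 0.020265 × 0.601 + 0.009 = 0.021179.

Unemployment rate after four quarters ≈ 2.12%.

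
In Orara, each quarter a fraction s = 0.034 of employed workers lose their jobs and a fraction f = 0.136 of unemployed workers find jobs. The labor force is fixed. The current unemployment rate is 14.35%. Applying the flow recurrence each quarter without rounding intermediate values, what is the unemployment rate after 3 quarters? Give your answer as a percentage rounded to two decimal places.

Unemployment rate after three quarters ≈ 16.77%.

With a fixed labor force, u_{t+1} = u_t + s·(1−u_t) − f·u_t = u_t·(1−s−f) + s.
Here 1−s−f = 0.830 and s = 0.034.
u_1 = 0.143500 × 0.830 + 0.034 = 0.153105.
u_2 = 0.153105 × 0.830 + 0.034 = 0.161077.
u_3 = 0.161077 × 0.830 + 0.034 = 0.167694.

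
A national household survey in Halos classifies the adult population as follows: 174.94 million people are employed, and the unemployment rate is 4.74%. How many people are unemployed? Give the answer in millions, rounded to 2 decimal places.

About 8.70 million are unemployed.

Let U be the number unemployed. The labor force is E + U, and U/(E+U) = 0.0474.
So U = 0.0474 × 174.94 / (1 − 0.0474) = 8.2922 / 0.9526 ≈ 8.70 million.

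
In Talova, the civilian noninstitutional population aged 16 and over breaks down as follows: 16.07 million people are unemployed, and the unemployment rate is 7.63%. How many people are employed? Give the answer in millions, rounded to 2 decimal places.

Labor force = U / u = 16.07 / 0.0763 ≈ 210.62 million.
Employed = labor force − unemployed = 210.62 − 16.07 = 194.55 million.

About 194.55 million are employed.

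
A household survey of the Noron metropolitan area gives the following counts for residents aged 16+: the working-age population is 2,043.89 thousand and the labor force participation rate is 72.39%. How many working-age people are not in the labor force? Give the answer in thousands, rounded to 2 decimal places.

Share not in the labor force = 1 − 0.7239 = 0.2761.
Not in labor force = 0.2761 × 2,043.89 ≈ 564.32 thousand.

About 564.32 thousand are not in the labor force.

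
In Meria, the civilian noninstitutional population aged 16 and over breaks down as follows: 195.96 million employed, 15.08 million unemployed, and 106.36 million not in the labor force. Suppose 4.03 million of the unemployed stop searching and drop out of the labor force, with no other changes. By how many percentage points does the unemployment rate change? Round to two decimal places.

Initially, labor force = 195.96 + 15.08 = 211.04 million, so u = 15.08/211.04 = 7.15%.
After the change, unemployed and labor force both fall by 4.03 → E = 195.96, U = 11.05, labor force = 207.01 million.
New unemployment rate = 11.05 / 207.01 = 5.34%.
Change = 5.34% − 7.15% = −1.81 percentage points.

The unemployment rate changes by −1.81 percentage points.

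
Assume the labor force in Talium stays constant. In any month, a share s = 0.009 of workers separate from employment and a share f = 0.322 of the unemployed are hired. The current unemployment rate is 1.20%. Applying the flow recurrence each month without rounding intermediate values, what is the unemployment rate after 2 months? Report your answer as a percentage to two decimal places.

Unemployment rate after two months ≈ 2.04%.

With a fixed labor force, u_{t+1} = u_t + s·(1−u_t) − f·u_t = u_t·(1−s−f) + s.
Here 1−s−f = 0.669 and s = 0.009.
u_1 = 0.012000 × 0.669 + 0.009 = 0.017028.
u_2 = 0.017028 × 0.669 + 0.009 = 0.020392.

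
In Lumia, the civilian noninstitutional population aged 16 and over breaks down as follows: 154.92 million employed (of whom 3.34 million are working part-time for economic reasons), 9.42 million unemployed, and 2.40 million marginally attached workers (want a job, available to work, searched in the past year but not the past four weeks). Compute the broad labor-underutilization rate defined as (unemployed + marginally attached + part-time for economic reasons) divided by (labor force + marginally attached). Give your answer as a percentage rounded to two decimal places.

Broad underutilization rate ≈ 9.09%.

Labor force = 154.92 + 9.42 = 164.34 million.
Numerator = 9.42 + 2.40 + 3.34 = 15.16 million.
Denominator = 164.34 + 2.40 = 166.74 million.
Broad rate = 15.16 / 166.74 = 9.09%.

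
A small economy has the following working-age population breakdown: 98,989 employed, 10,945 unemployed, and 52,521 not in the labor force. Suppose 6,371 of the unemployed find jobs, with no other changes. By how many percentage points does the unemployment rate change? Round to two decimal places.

The unemployment rate changes by −5.80 percentage points.

Initially, labor force = 98,989 + 10,945 = 109,934, so u = 10,945/109,934 = 9.96%.
After the change, unemployed falls and employed rises by 6,371; labor force unchanged → E = 105,360, U = 4,574, labor force = 109,934.
New unemployment rate = 4,574 / 109,934 = 4.16%.
Change = 4.16% − 9.96% = −5.80 percentage points.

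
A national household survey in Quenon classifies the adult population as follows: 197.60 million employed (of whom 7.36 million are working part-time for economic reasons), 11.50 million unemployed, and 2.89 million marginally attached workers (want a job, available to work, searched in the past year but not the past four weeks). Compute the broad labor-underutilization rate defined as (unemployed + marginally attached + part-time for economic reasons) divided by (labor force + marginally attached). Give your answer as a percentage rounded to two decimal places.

Broad underutilization rate ≈ 10.26%.

Labor force = 197.60 + 11.50 = 209.10 million.
Numerator = 11.50 + 2.89 + 7.36 = 21.75 million.
Denominator = 209.10 + 2.89 = 211.99 million.
Broad rate = 21.75 / 211.99 = 10.26%.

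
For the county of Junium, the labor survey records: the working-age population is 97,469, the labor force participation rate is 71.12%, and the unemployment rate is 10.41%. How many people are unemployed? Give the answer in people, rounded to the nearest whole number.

Labor force = 0.7112 × 97,469 = 69,320.
Unemployed = 0.1041 × 69,320 ≈ 7,216.

About 7,216 are unemployed.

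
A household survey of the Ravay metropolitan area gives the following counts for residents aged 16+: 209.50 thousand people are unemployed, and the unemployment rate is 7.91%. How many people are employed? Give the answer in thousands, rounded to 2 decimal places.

Labor force = U / u = 209.50 / 0.0791 ≈ 2,648.55 thousand.
Employed = labor force − unemployed = 2,648.55 − 209.50 = 2,439.05 thousand.

About 2,439.05 thousand are employed.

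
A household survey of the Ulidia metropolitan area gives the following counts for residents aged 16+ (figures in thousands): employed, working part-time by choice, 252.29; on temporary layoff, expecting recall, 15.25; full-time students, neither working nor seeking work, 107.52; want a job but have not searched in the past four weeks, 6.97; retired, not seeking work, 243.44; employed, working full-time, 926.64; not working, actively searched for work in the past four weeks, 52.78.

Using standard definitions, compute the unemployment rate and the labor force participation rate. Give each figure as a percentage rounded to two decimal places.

Unemployment rate ≈ 5.46%; labor force participation rate ≈ 77.70%.

Employed = 252.29 + 926.64 = 1,178.93 thousand.
Unemployed = 15.25 + 52.78 = 68.03 thousand (jobless and actively searching, or on temporary layoff).
Labor force = 1,178.93 + 68.03 = 1,246.96 thousand.
Not in labor force = 107.52 + 6.97 + 243.44 = 357.93 thousand (those not working and not actively searching are outside the labor force — including those who want a job but have given up searching).
Civilian working-age population = 1,246.96 + 357.93 = 1,604.89 thousand.
Unemployment rate = 68.03 / 1,246.96 = 5.46%.
Labor force participation rate = 1,246.96 / 1,604.89 = 77.70%.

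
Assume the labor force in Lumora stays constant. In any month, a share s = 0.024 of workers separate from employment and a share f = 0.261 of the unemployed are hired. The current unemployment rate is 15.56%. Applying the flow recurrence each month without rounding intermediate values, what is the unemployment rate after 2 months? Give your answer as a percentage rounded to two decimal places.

Unemployment rate after two months ≈ 12.07%.

With a fixed labor force, u_{t+1} = u_t + s·(1−u_t) − f·u_t = u_t·(1−s−f) + s.
Here 1−s−f = 0.715 and s = 0.024.
u_1 = 0.155600 × 0.715 + 0.024 = 0.135254.
u_2 = 0.135254 × 0.715 + 0.024 = 0.120707.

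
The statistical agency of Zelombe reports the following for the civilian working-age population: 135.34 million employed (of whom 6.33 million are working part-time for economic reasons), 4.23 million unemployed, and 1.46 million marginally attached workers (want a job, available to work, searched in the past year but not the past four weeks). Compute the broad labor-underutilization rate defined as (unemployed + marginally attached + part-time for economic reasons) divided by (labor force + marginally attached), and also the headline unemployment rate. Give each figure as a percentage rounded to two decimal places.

Labor force = 135.34 + 4.23 = 139.57 million.
Numerator = 4.23 + 1.46 + 6.33 = 12.02 million.
Denominator = 139.57 + 1.46 = 141.03 million.
Broad rate = 12.02 / 141.03 = 8.52%.
Headline unemployment rate = 4.23 / 139.57 = 3.03%.

Broad underutilization rate ≈ 8.52%; headline unemployment rate ≈ 3.03%.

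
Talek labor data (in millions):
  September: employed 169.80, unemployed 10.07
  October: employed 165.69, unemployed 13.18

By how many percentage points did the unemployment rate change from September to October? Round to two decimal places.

The unemployment rate changed by +1.77 percentage points.

September: labor force = 169.80 + 10.07 = 179.87; u = 10.07/179.87 = 5.60%.
October: labor force = 165.69 + 13.18 = 178.87; u = 13.18/178.87 = 7.37%.
Change = 7.37% − 5.60% = +1.77 pp.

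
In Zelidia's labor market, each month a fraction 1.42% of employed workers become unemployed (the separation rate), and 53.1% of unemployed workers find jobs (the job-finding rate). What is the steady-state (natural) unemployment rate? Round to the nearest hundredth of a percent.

At steady state the flows balance: s·E = f·U, so U/(E+U) = s/(s+f).
u* = 1.42 / (1.42 + 53.1) = 1.42 / 54.52 = 2.60%.

Steady-state unemployment rate ≈ 2.60%.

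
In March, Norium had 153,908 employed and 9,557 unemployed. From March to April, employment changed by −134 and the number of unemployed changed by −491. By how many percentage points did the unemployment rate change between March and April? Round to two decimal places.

March: labor force = 153,908 + 9,557 = 163,465; u = 9,557/163,465 = 5.85%.
April: labor force = 153,774 + 9,066 = 162,840; u = 9,066/162,840 = 5.57%.
Change = 5.57% − 5.85% = −0.28 pp.

The unemployment rate changed by −0.28 percentage points.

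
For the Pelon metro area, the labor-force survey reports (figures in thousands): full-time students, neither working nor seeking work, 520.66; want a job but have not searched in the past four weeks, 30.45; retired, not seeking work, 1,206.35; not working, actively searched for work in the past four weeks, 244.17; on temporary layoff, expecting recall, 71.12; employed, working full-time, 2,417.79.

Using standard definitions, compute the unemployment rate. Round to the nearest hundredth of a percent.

Employed = 2,417.79 thousand.
Unemployed = 244.17 + 71.12 = 315.29 thousand (jobless and actively searching, or on temporary layoff).
Labor force = 2,417.79 + 315.29 = 2,733.08 thousand.
Unemployment rate = 315.29 / 2,733.08 = 11.54%.

Unemployment rate ≈ 11.54%.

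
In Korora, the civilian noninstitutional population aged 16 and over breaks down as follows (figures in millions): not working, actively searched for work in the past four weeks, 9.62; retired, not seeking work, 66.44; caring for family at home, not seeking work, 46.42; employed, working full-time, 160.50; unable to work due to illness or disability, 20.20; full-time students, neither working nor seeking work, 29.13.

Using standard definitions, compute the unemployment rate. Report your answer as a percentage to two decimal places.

Employed = 160.50 million.
Unemployed = 9.62 million.
Labor force = 160.50 + 9.62 = 170.12 million.
Unemployment rate = 9.62 / 170.12 = 5.65%.

Unemployment rate ≈ 5.65%.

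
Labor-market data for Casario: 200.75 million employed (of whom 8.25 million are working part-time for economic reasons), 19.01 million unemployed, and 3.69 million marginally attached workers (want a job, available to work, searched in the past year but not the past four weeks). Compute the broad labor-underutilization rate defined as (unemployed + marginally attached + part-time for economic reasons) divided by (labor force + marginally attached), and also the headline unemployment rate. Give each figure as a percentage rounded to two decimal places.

Broad underutilization rate ≈ 13.85%; headline unemployment rate ≈ 8.65%.

Labor force = 200.75 + 19.01 = 219.76 million.
Numerator = 19.01 + 3.69 + 8.25 = 30.95 million.
Denominator = 219.76 + 3.69 = 223.45 million.
Broad rate = 30.95 / 223.45 = 13.85%.
Headline unemployment rate = 19.01 / 219.76 = 8.65%.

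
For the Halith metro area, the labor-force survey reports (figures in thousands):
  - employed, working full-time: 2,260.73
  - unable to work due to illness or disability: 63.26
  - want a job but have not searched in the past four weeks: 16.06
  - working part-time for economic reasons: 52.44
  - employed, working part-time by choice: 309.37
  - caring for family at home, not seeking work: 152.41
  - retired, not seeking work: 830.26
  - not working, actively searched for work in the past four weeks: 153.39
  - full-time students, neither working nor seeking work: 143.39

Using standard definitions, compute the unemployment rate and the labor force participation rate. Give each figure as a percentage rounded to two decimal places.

Unemployment rate ≈ 5.53%; labor force participation rate ≈ 69.72%.

Employed = 2,260.73 + 52.44 + 309.37 = 2,622.54 thousand (anyone who worked, including part-time for economic reasons, counts as employed).
Unemployed = 153.39 thousand.
Labor force = 2,622.54 + 153.39 = 2,775.93 thousand.
Not in labor force = 63.26 + 16.06 + 152.41 + 830.26 + 143.39 = 1,205.38 thousand (those not working and not actively searching are outside the labor force — including those who want a job but have given up searching).
Civilian working-age population = 2,775.93 + 1,205.38 = 3,981.31 thousand.
Unemployment rate = 153.39 / 2,775.93 = 5.53%.
Labor force participation rate = 2,775.93 / 3,981.31 = 69.72%.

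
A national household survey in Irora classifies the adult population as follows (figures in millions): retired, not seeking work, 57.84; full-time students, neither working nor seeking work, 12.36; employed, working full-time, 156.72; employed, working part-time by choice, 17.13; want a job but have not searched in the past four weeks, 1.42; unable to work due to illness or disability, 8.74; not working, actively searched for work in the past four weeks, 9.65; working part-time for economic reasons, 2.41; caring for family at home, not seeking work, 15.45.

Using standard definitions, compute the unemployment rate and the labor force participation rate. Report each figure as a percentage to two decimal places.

Employed = 156.72 + 17.13 + 2.41 = 176.26 million (anyone who worked, including part-time for economic reasons, counts as employed).
Unemployed = 9.65 million.
Labor force = 176.26 + 9.65 = 185.91 million.
Not in labor force = 57.84 + 12.36 + 1.42 + 8.74 + 15.45 = 95.81 million (those not working and not actively searching are outside the labor force — including those who want a job but have given up searching).
Civilian working-age population = 185.91 + 95.81 = 281.72 million.
Unemployment rate = 9.65 / 185.91 = 5.19%.
Labor force participation rate = 185.91 / 281.72 = 65.99%.

Unemployment rate ≈ 5.19%; labor force participation rate ≈ 65.99%.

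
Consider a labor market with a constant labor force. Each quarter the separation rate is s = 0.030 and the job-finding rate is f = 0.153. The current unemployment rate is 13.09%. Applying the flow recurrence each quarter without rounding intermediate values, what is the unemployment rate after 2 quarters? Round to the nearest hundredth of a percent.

Unemployment rate after two quarters ≈ 14.19%.

With a fixed labor force, u_{t+1} = u_t + s·(1−u_t) − f·u_t = u_t·(1−s−f) + s.
Here 1−s−f = 0.817 and s = 0.030.
u_1 = 0.130900 × 0.817 + 0.030 = 0.136945.
u_2 = 0.136945 × 0.817 + 0.030 = 0.141884.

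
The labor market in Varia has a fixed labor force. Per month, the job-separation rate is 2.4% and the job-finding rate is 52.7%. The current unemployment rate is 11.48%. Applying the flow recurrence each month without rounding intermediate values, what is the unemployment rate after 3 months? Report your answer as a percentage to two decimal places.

Unemployment rate after three months ≈ 5.00%.

With a fixed labor force, u_{t+1} = u_t + s·(1−u_t) − f·u_t = u_t·(1−s−f) + s.
Here 1−s−f = 0.449 and s = 0.024.
u_1 = 0.114800 × 0.449 + 0.024 = 0.075545.
u_2 = 0.075545 × 0.449 + 0.024 = 0.057920.
u_3 = 0.057920 × 0.449 + 0.024 = 0.050006.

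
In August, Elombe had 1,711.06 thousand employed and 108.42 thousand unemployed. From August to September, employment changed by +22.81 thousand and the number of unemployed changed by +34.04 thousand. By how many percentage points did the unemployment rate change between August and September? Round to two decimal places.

The unemployment rate changed by +1.63 percentage points.

August: labor force = 1,711.06 + 108.42 = 1,819.48; u = 108.42/1,819.48 = 5.96%.
September: labor force = 1,733.87 + 142.46 = 1,876.33; u = 142.46/1,876.33 = 7.59%.
Change = 7.59% − 5.96% = +1.63 pp.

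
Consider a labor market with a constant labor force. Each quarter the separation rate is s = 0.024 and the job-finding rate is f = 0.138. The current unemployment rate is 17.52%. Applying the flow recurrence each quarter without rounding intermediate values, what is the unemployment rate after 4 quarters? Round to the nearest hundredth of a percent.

With a fixed labor force, u_{t+1} = u_t + s·(1−u_t) − f·u_t = u_t·(1−s−f) + s.
Here 1−s−f = 0.838 and s = 0.024.
u_1 = 0.175200 × 0.838 + 0.024 = 0.170818.
u_2 = 0.170818 × 0.838 + 0.024 = 0.167145.
u_3 = 0.167145 × 0.838 + 0.024 = 0.164068.
u_4 = 0.164068 × 0.838 + 0.024 = 0.161489.

Unemployment rate after four quarters ≈ 16.15%.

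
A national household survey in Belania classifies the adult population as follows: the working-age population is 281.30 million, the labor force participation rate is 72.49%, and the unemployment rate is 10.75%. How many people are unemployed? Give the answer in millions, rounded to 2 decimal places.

About 21.92 million are unemployed.

Labor force = 0.7249 × 281.30 = 203.91 million.
Unemployed = 0.1075 × 203.91 ≈ 21.92 million.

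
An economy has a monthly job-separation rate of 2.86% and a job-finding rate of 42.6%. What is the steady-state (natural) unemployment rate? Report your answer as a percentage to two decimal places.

Steady-state unemployment rate ≈ 6.29%.

At steady state the flows balance: s·E = f·U, so U/(E+U) = s/(s+f).
u* = 2.86 / (2.86 + 42.6) = 2.86 / 45.46 = 6.29%.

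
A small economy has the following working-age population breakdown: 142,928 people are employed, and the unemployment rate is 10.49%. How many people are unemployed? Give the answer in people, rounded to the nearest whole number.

Let U be the number unemployed. The labor force is E + U, and U/(E+U) = 0.1049.
So U = 0.1049 × 142,928 / (1 − 0.1049) = 14993.15 / 0.8951 ≈ 16,750.

About 16,750 are unemployed.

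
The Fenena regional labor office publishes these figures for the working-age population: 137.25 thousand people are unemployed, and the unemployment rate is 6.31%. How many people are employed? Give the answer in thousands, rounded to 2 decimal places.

Labor force = U / u = 137.25 / 0.0631 ≈ 2,175.12 thousand.
Employed = labor force − unemployed = 2,175.12 − 137.25 = 2,037.87 thousand.

About 2,037.87 thousand are employed.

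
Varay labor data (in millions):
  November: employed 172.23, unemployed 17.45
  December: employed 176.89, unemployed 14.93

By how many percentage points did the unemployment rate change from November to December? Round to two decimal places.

The unemployment rate changed by −1.42 percentage points.

November: labor force = 172.23 + 17.45 = 189.68; u = 17.45/189.68 = 9.20%.
December: labor force = 176.89 + 14.93 = 191.82; u = 14.93/191.82 = 7.78%.
Change = 7.78% − 9.20% = −1.42 pp.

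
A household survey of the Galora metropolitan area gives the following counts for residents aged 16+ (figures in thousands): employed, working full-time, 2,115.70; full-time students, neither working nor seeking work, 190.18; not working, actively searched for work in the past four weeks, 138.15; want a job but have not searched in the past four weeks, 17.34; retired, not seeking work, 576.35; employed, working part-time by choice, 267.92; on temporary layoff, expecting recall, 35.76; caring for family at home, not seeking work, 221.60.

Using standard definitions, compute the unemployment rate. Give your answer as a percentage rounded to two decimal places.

Employed = 2,115.70 + 267.92 = 2,383.62 thousand.
Unemployed = 138.15 + 35.76 = 173.91 thousand (jobless and actively searching, or on temporary layoff).
Labor force = 2,383.62 + 173.91 = 2,557.53 thousand.
Unemployment rate = 173.91 / 2,557.53 = 6.80%.

Unemployment rate ≈ 6.80%.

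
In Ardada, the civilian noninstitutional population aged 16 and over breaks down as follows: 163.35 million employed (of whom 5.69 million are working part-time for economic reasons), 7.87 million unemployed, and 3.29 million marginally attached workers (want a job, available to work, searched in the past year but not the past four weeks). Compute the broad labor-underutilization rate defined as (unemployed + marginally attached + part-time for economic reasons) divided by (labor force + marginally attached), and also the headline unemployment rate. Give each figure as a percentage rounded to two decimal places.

Broad underutilization rate ≈ 9.66%; headline unemployment rate ≈ 4.60%.

Labor force = 163.35 + 7.87 = 171.22 million.
Numerator = 7.87 + 3.29 + 5.69 = 16.85 million.
Denominator = 171.22 + 3.29 = 174.51 million.
Broad rate = 16.85 / 174.51 = 9.66%.
Headline unemployment rate = 7.87 / 171.22 = 4.60%.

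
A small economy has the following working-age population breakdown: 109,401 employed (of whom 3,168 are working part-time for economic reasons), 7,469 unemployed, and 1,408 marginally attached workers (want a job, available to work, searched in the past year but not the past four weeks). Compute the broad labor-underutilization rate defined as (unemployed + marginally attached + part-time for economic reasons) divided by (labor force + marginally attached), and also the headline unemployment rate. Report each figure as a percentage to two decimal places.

Labor force = 109,401 + 7,469 = 116,870.
Numerator = 7,469 + 1,408 + 3,168 = 12,045.
Denominator = 116,870 + 1,408 = 118,278.
Broad rate = 12,045 / 118,278 = 10.18%.
Headline unemployment rate = 7,469 / 116,870 = 6.39%.

Broad underutilization rate ≈ 10.18%; headline unemployment rate ≈ 6.39%.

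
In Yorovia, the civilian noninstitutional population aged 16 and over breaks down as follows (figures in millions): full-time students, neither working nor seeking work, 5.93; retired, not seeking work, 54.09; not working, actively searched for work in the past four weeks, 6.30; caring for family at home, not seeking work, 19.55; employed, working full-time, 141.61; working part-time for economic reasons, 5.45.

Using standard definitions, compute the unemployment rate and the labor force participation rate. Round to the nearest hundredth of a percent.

Employed = 141.61 + 5.45 = 147.06 million (anyone who worked, including part-time for economic reasons, counts as employed).
Unemployed = 6.30 million.
Labor force = 147.06 + 6.30 = 153.36 million.
Not in labor force = 5.93 + 54.09 + 19.55 = 79.57 million (those not working and not actively searching are outside the labor force).
Civilian working-age population = 153.36 + 79.57 = 232.93 million.
Unemployment rate = 6.30 / 153.36 = 4.11%.
Labor force participation rate = 153.36 / 232.93 = 65.84%.

Unemployment rate ≈ 4.11%; labor force participation rate ≈ 65.84%.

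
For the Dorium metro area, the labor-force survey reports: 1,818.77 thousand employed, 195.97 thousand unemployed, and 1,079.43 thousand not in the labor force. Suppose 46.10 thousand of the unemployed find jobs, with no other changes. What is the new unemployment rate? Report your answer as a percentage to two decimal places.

New unemployment rate ≈ 7.44%.

Initially, labor force = 1,818.77 + 195.97 = 2,014.74 thousand, so u = 195.97/2,014.74 = 9.73%.
After the change, unemployed falls and employed rises by 46.10; labor force unchanged → E = 1,864.87, U = 149.87, labor force = 2,014.74 thousand.
New unemployment rate = 149.87 / 2,014.74 = 7.44%.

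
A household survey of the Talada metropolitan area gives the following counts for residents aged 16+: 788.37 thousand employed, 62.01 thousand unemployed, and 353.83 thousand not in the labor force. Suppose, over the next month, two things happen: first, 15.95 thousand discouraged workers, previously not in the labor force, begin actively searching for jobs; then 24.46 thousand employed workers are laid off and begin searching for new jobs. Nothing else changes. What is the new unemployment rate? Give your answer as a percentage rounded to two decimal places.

Initially, labor force = 788.37 + 62.01 = 850.38 thousand, so u = 62.01/850.38 = 7.29%.
After the first change, unemployed and labor force both rise by 15.95 → E = 788.37, U = 77.96, labor force = 866.33 thousand.
After the second change, employed falls and unemployed rises by 24.46; labor force unchanged → E = 763.91, U = 102.42, labor force = 866.33 thousand.
New unemployment rate = 102.42 / 866.33 = 11.82%.

New unemployment rate ≈ 11.82%.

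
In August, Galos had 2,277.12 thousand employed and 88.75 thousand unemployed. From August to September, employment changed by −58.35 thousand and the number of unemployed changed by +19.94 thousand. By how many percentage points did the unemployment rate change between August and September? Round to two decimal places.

August: labor force = 2,277.12 + 88.75 = 2,365.87; u = 88.75/2,365.87 = 3.75%.
September: labor force = 2,218.77 + 108.69 = 2,327.46; u = 108.69/2,327.46 = 4.67%.
Change = 4.67% − 3.75% = +0.92 pp.

The unemployment rate changed by +0.92 percentage points.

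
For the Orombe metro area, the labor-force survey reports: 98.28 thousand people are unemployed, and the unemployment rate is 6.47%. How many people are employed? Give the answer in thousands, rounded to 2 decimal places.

Labor force = U / u = 98.28 / 0.0647 ≈ 1,519.01 thousand.
Employed = labor force − unemployed = 1,519.01 − 98.28 = 1,420.73 thousand.

About 1,420.73 thousand are employed.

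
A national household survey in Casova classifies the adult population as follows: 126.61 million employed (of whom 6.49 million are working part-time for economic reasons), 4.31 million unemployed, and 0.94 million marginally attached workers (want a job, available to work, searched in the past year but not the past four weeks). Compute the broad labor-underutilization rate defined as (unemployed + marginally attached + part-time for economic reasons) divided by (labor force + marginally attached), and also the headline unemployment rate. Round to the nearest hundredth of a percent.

Broad underutilization rate ≈ 8.90%; headline unemployment rate ≈ 3.29%.

Labor force = 126.61 + 4.31 = 130.92 million.
Numerator = 4.31 + 0.94 + 6.49 = 11.74 million.
Denominator = 130.92 + 0.94 = 131.86 million.
Broad rate = 11.74 / 131.86 = 8.90%.
Headline unemployment rate = 4.31 / 130.92 = 3.29%.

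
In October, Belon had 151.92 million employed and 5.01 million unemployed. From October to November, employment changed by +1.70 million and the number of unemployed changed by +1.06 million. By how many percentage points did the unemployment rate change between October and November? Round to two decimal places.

October: labor force = 151.92 + 5.01 = 156.93; u = 5.01/156.93 = 3.19%.
November: labor force = 153.62 + 6.07 = 159.69; u = 6.07/159.69 = 3.80%.
Change = 3.80% − 3.19% = +0.61 pp.

The unemployment rate changed by +0.61 percentage points.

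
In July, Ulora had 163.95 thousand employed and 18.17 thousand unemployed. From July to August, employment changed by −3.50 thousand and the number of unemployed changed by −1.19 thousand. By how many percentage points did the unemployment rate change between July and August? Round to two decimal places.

The unemployment rate changed by −0.41 percentage points.

July: labor force = 163.95 + 18.17 = 182.12; u = 18.17/182.12 = 9.98%.
August: labor force = 160.45 + 16.98 = 177.43; u = 16.98/177.43 = 9.57%.
Change = 9.57% − 9.98% = −0.41 pp.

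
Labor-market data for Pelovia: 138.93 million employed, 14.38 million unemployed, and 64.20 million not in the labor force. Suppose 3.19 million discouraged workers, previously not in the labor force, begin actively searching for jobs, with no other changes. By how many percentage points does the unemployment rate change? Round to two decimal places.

The unemployment rate changes by +1.85 percentage points.

Initially, labor force = 138.93 + 14.38 = 153.31 million, so u = 14.38/153.31 = 9.38%.
After the change, unemployed and labor force both rise by 3.19 → E = 138.93, U = 17.57, labor force = 156.50 million.
New unemployment rate = 17.57 / 156.50 = 11.23%.
Change = 11.23% − 9.38% = +1.85 percentage points.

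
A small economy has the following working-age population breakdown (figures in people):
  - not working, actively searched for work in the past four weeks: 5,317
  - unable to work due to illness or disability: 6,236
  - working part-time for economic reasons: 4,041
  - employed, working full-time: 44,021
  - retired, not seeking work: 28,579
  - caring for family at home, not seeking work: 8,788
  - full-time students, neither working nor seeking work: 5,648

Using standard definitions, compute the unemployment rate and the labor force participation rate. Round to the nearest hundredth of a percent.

Employed = 4,041 + 44,021 = 48,062 (anyone who worked, including part-time for economic reasons, counts as employed).
Unemployed = 5,317.
Labor force = 48,062 + 5,317 = 53,379.
Not in labor force = 6,236 + 28,579 + 8,788 + 5,648 = 49,251 (those not working and not actively searching are outside the labor force).
Civilian working-age population = 53,379 + 49,251 = 102,630.
Unemployment rate = 5,317 / 53,379 = 9.96%.
Labor force participation rate = 53,379 / 102,630 = 52.01%.

Unemployment rate ≈ 9.96%; labor force participation rate ≈ 52.01%.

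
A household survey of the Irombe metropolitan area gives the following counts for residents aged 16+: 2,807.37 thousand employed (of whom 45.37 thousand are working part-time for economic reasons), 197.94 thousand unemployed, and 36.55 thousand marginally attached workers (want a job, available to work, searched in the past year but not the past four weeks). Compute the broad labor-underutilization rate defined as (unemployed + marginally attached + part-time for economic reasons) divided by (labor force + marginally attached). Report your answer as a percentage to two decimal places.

Labor force = 2,807.37 + 197.94 = 3,005.31 thousand.
Numerator = 197.94 + 36.55 + 45.37 = 279.86 thousand.
Denominator = 3,005.31 + 36.55 = 3,041.86 thousand.
Broad rate = 279.86 / 3,041.86 = 9.20%.

Broad underutilization rate ≈ 9.20%.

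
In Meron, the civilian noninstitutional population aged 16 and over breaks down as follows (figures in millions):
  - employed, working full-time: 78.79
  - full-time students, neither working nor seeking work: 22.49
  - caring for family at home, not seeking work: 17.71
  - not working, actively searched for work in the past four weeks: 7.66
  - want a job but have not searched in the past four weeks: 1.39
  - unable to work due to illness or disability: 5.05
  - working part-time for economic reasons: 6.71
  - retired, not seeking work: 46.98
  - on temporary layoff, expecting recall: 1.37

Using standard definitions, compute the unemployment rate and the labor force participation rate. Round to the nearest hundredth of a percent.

Unemployment rate ≈ 9.55%; labor force participation rate ≈ 50.24%.

Employed = 78.79 + 6.71 = 85.50 million (anyone who worked, including part-time for economic reasons, counts as employed).
Unemployed = 7.66 + 1.37 = 9.03 million (jobless and actively searching, or on temporary layoff).
Labor force = 85.50 + 9.03 = 94.53 million.
Not in labor force = 22.49 + 17.71 + 1.39 + 5.05 + 46.98 = 93.62 million (those not working and not actively searching are outside the labor force — including those who want a job but have given up searching).
Civilian working-age population = 94.53 + 93.62 = 188.15 million.
Unemployment rate = 9.03 / 94.53 = 9.55%.
Labor force participation rate = 94.53 / 188.15 = 50.24%.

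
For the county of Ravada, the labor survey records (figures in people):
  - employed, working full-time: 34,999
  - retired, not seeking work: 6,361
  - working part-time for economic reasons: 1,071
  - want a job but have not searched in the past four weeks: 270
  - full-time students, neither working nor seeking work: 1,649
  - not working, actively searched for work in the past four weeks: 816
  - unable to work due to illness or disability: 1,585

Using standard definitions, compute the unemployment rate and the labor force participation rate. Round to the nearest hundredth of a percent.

Employed = 34,999 + 1,071 = 36,070 (anyone who worked, including part-time for economic reasons, counts as employed).
Unemployed = 816.
Labor force = 36,070 + 816 = 36,886.
Not in labor force = 6,361 + 270 + 1,649 + 1,585 = 9,865 (those not working and not actively searching are outside the labor force — including those who want a job but have given up searching).
Civilian working-age population = 36,886 + 9,865 = 46,751.
Unemployment rate = 816 / 36,886 = 2.21%.
Labor force participation rate = 36,886 / 46,751 = 78.90%.

Unemployment rate ≈ 2.21%; labor force participation rate ≈ 78.90%.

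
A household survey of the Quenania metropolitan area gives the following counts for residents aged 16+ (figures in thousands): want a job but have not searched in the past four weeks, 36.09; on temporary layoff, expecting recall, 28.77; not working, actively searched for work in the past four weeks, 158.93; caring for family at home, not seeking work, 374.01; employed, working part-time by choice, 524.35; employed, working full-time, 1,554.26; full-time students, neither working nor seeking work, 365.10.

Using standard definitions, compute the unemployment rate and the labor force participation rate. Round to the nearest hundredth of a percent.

Employed = 524.35 + 1,554.26 = 2,078.61 thousand.
Unemployed = 28.77 + 158.93 = 187.70 thousand (jobless and actively searching, or on temporary layoff).
Labor force = 2,078.61 + 187.70 = 2,266.31 thousand.
Not in labor force = 36.09 + 374.01 + 365.10 = 775.20 thousand (those not working and not actively searching are outside the labor force — including those who want a job but have given up searching).
Civilian working-age population = 2,266.31 + 775.20 = 3,041.51 thousand.
Unemployment rate = 187.70 / 2,266.31 = 8.28%.
Labor force participation rate = 2,266.31 / 3,041.51 = 74.51%.

Unemployment rate ≈ 8.28%; labor force participation rate ≈ 74.51%.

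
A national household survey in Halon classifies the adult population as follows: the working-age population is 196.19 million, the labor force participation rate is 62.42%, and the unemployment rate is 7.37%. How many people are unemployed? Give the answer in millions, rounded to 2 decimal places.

Labor force = 0.6242 × 196.19 = 122.46 million.
Unemployed = 0.0737 × 122.46 ≈ 9.03 million.

About 9.03 million are unemployed.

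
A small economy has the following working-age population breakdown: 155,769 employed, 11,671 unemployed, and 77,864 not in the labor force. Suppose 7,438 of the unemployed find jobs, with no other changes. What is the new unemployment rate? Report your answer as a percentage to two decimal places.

New unemployment rate ≈ 2.53%.

Initially, labor force = 155,769 + 11,671 = 167,440, so u = 11,671/167,440 = 6.97%.
After the change, unemployed falls and employed rises by 7,438; labor force unchanged → E = 163,207, U = 4,233, labor force = 167,440.
New unemployment rate = 4,233 / 167,440 = 2.53%.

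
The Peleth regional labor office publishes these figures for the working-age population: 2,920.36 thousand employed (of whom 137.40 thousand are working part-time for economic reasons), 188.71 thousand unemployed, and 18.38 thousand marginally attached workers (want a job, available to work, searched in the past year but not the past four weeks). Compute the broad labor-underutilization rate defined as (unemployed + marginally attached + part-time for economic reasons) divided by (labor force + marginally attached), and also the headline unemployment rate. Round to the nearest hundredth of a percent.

Broad underutilization rate ≈ 11.02%; headline unemployment rate ≈ 6.07%.

Labor force = 2,920.36 + 188.71 = 3,109.07 thousand.
Numerator = 188.71 + 18.38 + 137.40 = 344.49 thousand.
Denominator = 3,109.07 + 18.38 = 3,127.45 thousand.
Broad rate = 344.49 / 3,127.45 = 11.02%.
Headline unemployment rate = 188.71 / 3,109.07 = 6.07%.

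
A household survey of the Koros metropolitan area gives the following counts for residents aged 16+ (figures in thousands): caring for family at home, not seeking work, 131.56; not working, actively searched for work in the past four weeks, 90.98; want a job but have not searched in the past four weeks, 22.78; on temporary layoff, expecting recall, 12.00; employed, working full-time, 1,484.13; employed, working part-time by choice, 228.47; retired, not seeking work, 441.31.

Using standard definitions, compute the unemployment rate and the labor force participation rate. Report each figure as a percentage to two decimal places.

Unemployment rate ≈ 5.67%; labor force participation rate ≈ 75.30%.

Employed = 1,484.13 + 228.47 = 1,712.60 thousand.
Unemployed = 90.98 + 12.00 = 102.98 thousand (jobless and actively searching, or on temporary layoff).
Labor force = 1,712.60 + 102.98 = 1,815.58 thousand.
Not in labor force = 131.56 + 22.78 + 441.31 = 595.65 thousand (those not working and not actively searching are outside the labor force — including those who want a job but have given up searching).
Civilian working-age population = 1,815.58 + 595.65 = 2,411.23 thousand.
Unemployment rate = 102.98 / 1,815.58 = 5.67%.
Labor force participation rate = 1,815.58 / 2,411.23 = 75.30%.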